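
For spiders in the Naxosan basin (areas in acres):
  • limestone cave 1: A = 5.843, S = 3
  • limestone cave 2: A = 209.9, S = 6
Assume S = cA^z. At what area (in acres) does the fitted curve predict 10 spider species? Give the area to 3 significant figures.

z = ln(6/3) / ln(209.9/5.843) = 0.6931 / 3.5814 = 0.1935
c = 3 / 5.843^0.1935 = 3 / 1.407 = 2.132
A = (10/2.132)^(1/0.1935) ⇒ ln A = ln(4.691)/0.1935 = 7.9860
A = e^7.9860 ≈ 2939 acres

2940 acres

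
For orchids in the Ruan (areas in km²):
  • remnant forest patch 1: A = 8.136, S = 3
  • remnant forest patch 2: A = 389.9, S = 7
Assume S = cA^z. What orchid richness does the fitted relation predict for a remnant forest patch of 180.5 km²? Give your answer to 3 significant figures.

5.91

z = ln(7/3) / ln(389.9/8.136) = 0.8473 / 3.8696 = 0.2190
c = 3 / 8.136^0.2190 = 3 / 1.583 = 1.896
S₃ = 1.896 × 180.5^0.2190 = 1.896 × 3.12 ≈ 5.914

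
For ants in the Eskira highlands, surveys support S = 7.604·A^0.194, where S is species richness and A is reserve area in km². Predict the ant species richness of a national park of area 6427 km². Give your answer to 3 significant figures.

41.7

S = 7.604 × 6427^0.194
ln S = ln 7.604 + 0.194 × ln 6427 = 2.0287 + 0.194 × 8.7683 = 3.7297
S = e^3.7297 ≈ 41.67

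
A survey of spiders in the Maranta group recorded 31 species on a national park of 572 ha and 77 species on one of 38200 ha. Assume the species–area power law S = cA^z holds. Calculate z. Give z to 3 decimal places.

Taking logs: ln S = ln c + z ln A, so z = (ln S₂ − ln S₁)/(ln A₂ − ln A₁).
z = ln(77/31) / ln(38200/572) = ln(2.484) / ln(66.78) = 0.9098 / 4.2015 = 0.2165

0.217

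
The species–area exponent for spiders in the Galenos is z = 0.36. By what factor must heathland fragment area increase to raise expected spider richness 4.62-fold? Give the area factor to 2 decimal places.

70.18

(A₂/A₁)^0.36 = 4.62, so A₂/A₁ = 4.62^(1/0.36) = 4.62^2.778
ln(A₂/A₁) = ln 4.62 / 0.36 = 1.5304 / 0.36 = 4.2511
A₂/A₁ = e^4.2511 ≈ 70.18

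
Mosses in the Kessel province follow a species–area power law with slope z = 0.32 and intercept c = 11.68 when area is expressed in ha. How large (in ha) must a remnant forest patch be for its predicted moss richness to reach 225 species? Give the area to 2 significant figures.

225 = 11.68 × A^0.32  ⇒  A^0.32 = 225/11.68 = 19.26
ln A = ln(19.26) / 0.32 = 2.9582 / 0.32 = 9.2444
A = e^9.2444 ≈ 10347 ha

10000 ha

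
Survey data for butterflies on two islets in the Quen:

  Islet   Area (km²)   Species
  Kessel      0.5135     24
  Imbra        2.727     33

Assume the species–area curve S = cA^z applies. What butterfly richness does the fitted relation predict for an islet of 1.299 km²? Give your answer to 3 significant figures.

28.6

z = ln(33/24) / ln(2.727/0.5135) = 0.3185 / 1.6697 = 0.1907
c = 24 / 0.5135^0.1907 = 24 / 0.8806 = 27.25
S₃ = 27.25 × 1.299^0.1907 = 27.25 × 1.051 ≈ 28.65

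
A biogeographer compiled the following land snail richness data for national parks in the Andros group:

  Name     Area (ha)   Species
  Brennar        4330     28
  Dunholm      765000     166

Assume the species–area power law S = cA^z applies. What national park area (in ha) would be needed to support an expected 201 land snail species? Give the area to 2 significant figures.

z = ln(166/28) / ln(765000/4330) = 1.7798 / 5.1743 = 0.3440
c = 28 / 4330^0.3440 = 28 / 17.82 = 1.572
A = (201/1.572)^(1/0.3440) ⇒ ln A = ln(127.9)/0.3440 = 14.1038
A = e^14.1038 ≈ 1334199 ha

1300000 ha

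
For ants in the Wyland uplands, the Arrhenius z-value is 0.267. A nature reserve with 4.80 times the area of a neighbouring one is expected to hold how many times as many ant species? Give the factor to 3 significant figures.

1.52

S₂/S₁ = (A₂/A₁)^z = 4.8^0.267
ln(S₂/S₁) = 0.267 × ln 4.8 = 0.267 × 1.5686 = 0.4188
S₂/S₁ = e^0.4188 ≈ 1.52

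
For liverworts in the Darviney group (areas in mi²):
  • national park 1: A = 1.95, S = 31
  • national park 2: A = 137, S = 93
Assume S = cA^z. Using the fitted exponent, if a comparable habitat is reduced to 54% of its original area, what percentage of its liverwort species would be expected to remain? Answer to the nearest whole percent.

85%

z = ln(93/31) / ln(137/1.95) = 1.0986 / 4.2522 = 0.2584
S_new/S_old = (A_new/A_old)^z = 0.54^0.2584 = exp(0.2584 × -0.6162) = 0.8528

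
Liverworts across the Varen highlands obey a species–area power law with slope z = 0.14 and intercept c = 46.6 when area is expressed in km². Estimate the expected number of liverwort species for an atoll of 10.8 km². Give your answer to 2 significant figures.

65

S = 46.6 × 10.8^0.14 = 46.6 × 1.395 ≈ 65.02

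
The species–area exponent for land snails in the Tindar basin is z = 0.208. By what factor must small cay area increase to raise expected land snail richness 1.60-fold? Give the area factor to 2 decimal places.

(A₂/A₁)^0.208 = 1.6, so A₂/A₁ = 1.6^(1/0.208) = 1.6^4.808
ln(A₂/A₁) = ln 1.6 / 0.208 = 0.4700 / 0.208 = 2.2596
A₂/A₁ = e^2.2596 ≈ 9.58

9.58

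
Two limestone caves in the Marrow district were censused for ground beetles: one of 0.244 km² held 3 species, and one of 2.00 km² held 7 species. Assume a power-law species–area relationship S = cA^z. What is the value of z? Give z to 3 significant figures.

0.403

Taking logs: ln S = ln c + z ln A, so z = (ln S₂ − ln S₁)/(ln A₂ − ln A₁).
z = ln(7/3) / ln(2/0.244) = ln(2.333) / ln(8.197) = 0.8473 / 2.1037 = 0.4028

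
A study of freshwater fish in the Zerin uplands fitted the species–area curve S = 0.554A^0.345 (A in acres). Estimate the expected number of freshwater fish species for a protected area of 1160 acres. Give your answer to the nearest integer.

6

S = 0.554 × 1160^0.345
ln S = ln 0.554 + 0.345 × ln 1160 = -0.5906 + 0.345 × 7.0562 = 1.8438
S = e^1.8438 ≈ 6.32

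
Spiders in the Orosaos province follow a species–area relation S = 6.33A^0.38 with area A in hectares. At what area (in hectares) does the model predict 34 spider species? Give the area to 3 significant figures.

83.4 hectares

34 = 6.33 × A^0.38  ⇒  A^0.38 = 34/6.33 = 5.371
ln A = ln(5.371) / 0.38 = 1.6811 / 0.38 = 4.4238
A = e^4.4238 ≈ 83.42 hectares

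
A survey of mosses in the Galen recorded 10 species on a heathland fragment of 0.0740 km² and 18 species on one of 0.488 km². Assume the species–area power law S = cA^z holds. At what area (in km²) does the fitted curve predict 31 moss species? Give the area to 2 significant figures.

z = ln(18/10) / ln(0.488/0.074) = 0.5878 / 1.8863 = 0.3116
c = 10 / 0.074^0.3116 = 10 / 0.4443 = 22.51
A = (31/22.51)^(1/0.3116) ⇒ ln A = ln(1.377)/0.3116 = 1.0271
A = e^1.0271 ≈ 2.793 km²

2.8 km²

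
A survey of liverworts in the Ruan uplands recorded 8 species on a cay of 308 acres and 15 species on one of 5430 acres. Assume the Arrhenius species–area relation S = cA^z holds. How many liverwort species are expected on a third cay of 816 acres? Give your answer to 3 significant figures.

z = ln(15/8) / ln(5430/308) = 0.6286 / 2.8696 = 0.2191
c = 8 / 308^0.2191 = 8 / 3.509 = 2.28
S₃ = 2.28 × 816^0.2191 = 2.28 × 4.343 ≈ 9.903

9.90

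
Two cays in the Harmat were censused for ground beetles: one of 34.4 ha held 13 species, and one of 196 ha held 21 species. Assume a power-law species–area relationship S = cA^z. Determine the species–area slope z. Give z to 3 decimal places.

0.276

Taking logs: ln S = ln c + z ln A, so z = (ln S₂ − ln S₁)/(ln A₂ − ln A₁).
z = ln(21/13) / ln(196/34.4) = ln(1.615) / ln(5.698) = 0.4796 / 1.7401 = 0.2756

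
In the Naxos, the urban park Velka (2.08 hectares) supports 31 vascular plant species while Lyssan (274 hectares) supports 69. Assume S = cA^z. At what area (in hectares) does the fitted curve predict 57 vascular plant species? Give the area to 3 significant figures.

z = ln(69/31) / ln(274/2.08) = 0.8001 / 4.8808 = 0.1639
c = 31 / 2.08^0.1639 = 31 / 1.128 = 27.49
A = (57/27.49)^(1/0.1639) ⇒ ln A = ln(2.073)/0.1639 = 4.4477
A = e^4.4477 ≈ 85.43 hectares

85.4 hectares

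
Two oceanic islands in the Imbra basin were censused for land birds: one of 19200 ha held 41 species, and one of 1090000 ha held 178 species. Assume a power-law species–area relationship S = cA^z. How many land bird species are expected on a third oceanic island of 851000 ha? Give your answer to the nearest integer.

z = ln(178/41) / ln(1090000/19200) = 1.4682 / 4.0390 = 0.3635
c = 41 / 19200^0.3635 = 41 / 36.06 = 1.137
S₃ = 1.137 × 851000^0.3635 = 1.137 × 143.1 ≈ 162.7

163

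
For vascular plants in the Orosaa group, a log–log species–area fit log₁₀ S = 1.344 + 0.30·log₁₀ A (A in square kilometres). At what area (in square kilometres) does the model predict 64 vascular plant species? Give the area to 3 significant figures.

64 = 22.08 × A^0.3  ⇒  A^0.3 = 64/22.08 = 2.899
ln A = ln(2.899) / 0.3 = 1.0642 / 0.3 = 3.5474
A = e^3.5474 ≈ 34.72 square kilometres

34.7 square kilometres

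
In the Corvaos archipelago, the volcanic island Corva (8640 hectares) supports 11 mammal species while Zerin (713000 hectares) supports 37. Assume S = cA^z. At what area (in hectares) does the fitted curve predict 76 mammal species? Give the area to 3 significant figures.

z = ln(37/11) / ln(713000/8640) = 1.2130 / 4.4131 = 0.2749
c = 11 / 8640^0.2749 = 11 / 12.08 = 0.9107
A = (76/0.9107)^(1/0.2749) ⇒ ln A = ln(83.45)/0.2749 = 16.0960
A = e^16.0960 ≈ 9781330 hectares

9780000 hectares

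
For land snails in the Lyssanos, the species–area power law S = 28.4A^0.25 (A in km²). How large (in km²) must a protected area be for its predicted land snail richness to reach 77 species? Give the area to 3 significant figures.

77 = 28.4 × A^0.25  ⇒  A^0.25 = 77/28.4 = 2.711
ln A = ln(2.711) / 0.25 = 0.9974 / 0.25 = 3.9897
A = e^3.9897 ≈ 54.04 km²

54.0 km²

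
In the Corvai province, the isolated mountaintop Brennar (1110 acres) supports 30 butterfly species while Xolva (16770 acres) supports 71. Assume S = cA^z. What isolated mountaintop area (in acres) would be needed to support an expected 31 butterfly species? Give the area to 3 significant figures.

1230 acres

z = ln(71/30) / ln(16770/1110) = 0.8615 / 2.7152 = 0.3173
c = 30 / 1110^0.3173 = 30 / 9.252 = 3.243
A = (31/3.243)^(1/0.3173) ⇒ ln A = ln(9.56)/0.3173 = 7.1155
A = e^7.1155 ≈ 1231 acres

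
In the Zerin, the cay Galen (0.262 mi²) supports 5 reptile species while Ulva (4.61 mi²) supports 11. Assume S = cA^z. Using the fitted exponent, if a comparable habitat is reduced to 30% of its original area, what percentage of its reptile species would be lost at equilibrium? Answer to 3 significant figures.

28.2%

z = ln(11/5) / ln(4.61/0.262) = 0.7885 / 2.8676 = 0.2750
S_new/S_old = (A_new/A_old)^z = 0.3^0.2750 = exp(0.2750 × -1.2040) = 0.7182
Fraction lost = 1 − 0.7182 = 0.2818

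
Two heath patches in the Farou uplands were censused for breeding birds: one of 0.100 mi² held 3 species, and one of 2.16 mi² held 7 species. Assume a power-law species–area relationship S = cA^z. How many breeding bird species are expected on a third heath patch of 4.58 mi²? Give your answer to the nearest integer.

9

z = ln(7/3) / ln(2.16/0.1) = 0.8473 / 3.0727 = 0.2758
c = 3 / 0.1^0.2758 = 3 / 0.53 = 5.661
S₃ = 5.661 × 4.58^0.2758 = 5.661 × 1.521 ≈ 8.612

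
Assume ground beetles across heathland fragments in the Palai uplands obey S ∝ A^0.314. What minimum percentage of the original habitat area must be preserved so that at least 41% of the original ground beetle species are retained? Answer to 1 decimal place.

Need (A_new/A_old)^0.314 = 0.41, so A_new/A_old = 0.41^(1/0.314) = 0.41^3.185
ln(A_new/A_old) = ln 0.41 / 0.314 = -0.8916 / 0.314 = -2.8395
A_new/A_old = e^-2.8395 ≈ 0.05846

5.8%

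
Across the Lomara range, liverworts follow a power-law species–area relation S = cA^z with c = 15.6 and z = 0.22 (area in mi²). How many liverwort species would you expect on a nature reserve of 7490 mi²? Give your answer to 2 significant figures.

110

S = 15.6 × 7490^0.22
ln S = ln 15.6 + 0.22 × ln 7490 = 2.7473 + 0.22 × 8.9213 = 4.7100
S = e^4.7100 ≈ 111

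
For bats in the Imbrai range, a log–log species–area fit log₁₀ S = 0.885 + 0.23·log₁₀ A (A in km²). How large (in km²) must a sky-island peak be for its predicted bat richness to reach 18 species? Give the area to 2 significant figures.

18 = 7.674 × A^0.23  ⇒  A^0.23 = 18/7.674 = 2.346
ln A = ln(2.346) / 0.23 = 0.8526 / 0.23 = 3.7069
A = e^3.7069 ≈ 40.73 km²

41 km²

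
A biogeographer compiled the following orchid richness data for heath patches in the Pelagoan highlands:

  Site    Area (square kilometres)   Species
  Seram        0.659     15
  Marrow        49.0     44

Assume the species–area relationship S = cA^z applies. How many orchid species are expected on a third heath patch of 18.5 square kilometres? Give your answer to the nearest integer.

34

z = ln(44/15) / ln(49/0.659) = 1.0761 / 4.3089 = 0.2498
c = 15 / 0.659^0.2498 = 15 / 0.9011 = 16.65
S₃ = 16.65 × 18.5^0.2498 = 16.65 × 2.072 ≈ 34.5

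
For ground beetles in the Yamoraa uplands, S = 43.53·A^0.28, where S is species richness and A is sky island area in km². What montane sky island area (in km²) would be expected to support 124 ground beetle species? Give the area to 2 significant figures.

124 = 43.53 × A^0.28  ⇒  A^0.28 = 124/43.53 = 2.849
ln A = ln(2.849) / 0.28 = 1.0468 / 0.28 = 3.7387
A = e^3.7387 ≈ 42.04 km²

42 km²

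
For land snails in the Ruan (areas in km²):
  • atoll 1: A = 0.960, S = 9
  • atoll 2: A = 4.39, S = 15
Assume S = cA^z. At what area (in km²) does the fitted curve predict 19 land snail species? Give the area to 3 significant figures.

8.87 km²

z = ln(15/9) / ln(4.39/0.96) = 0.5108 / 1.5202 = 0.3360
c = 9 / 0.96^0.3360 = 9 / 0.9864 = 9.124
A = (19/9.124)^(1/0.3360) ⇒ ln A = ln(2.082)/0.3360 = 2.1828
A = e^2.1828 ≈ 8.871 km²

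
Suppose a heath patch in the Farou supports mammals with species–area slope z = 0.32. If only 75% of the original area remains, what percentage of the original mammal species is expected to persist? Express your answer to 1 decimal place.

S_new/S_old = (A_new/A_old)^z = 0.75^0.32
= exp(0.32 × ln 0.75) = exp(0.32 × -0.2877) = exp(-0.0921) ≈ 0.9121

91.2%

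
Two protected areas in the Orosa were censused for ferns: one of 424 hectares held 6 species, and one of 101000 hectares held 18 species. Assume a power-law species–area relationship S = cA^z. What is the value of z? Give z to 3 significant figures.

0.201

Taking logs: ln S = ln c + z ln A, so z = (ln S₂ − ln S₁)/(ln A₂ − ln A₁).
z = ln(18/6) / ln(101000/424) = ln(3) / ln(238.2) = 1.0986 / 5.4731 = 0.2007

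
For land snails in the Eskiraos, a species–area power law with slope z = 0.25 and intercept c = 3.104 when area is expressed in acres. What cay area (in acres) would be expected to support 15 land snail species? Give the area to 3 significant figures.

545 acres

15 = 3.104 × A^0.25  ⇒  A^0.25 = 15/3.104 = 4.832
ln A = ln(4.832) / 0.25 = 1.5754 / 0.25 = 6.3014
A = e^6.3014 ≈ 545.4 acres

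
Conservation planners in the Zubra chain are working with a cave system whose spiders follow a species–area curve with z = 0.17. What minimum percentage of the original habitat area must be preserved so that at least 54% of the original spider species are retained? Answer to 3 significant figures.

2.67%

Need (A_new/A_old)^0.17 = 0.54, so A_new/A_old = 0.54^(1/0.17) = 0.54^5.882
ln(A_new/A_old) = ln 0.54 / 0.17 = -0.6162 / 0.17 = -3.6246
A_new/A_old = e^-3.6246 ≈ 0.02666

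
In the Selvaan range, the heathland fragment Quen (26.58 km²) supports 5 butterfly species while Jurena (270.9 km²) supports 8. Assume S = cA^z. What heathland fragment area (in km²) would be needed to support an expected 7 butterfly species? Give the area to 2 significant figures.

140 km²

z = ln(8/5) / ln(270.9/26.58) = 0.4700 / 2.3216 = 0.2024
c = 5 / 26.58^0.2024 = 5 / 1.943 = 2.574
A = (7/2.574)^(1/0.2024) ⇒ ln A = ln(2.72)/0.2024 = 4.9422
A = e^4.9422 ≈ 140.1 km²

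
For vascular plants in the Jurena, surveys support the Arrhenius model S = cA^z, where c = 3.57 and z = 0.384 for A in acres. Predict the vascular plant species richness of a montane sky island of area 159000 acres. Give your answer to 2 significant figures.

S = 3.57 × 159000^0.384
ln S = ln 3.57 + 0.384 × ln 159000 = 1.2726 + 0.384 × 11.9767 = 5.8716
S = e^5.8716 ≈ 354.8

350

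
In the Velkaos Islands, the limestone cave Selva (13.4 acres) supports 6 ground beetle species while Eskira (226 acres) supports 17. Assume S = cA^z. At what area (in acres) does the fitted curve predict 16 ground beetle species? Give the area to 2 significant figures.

z = ln(17/6) / ln(226/13.4) = 1.0415 / 2.8253 = 0.3686
c = 6 / 13.4^0.3686 = 6 / 2.603 = 2.305
A = (16/2.305)^(1/0.3686) ⇒ ln A = ln(6.941)/0.3686 = 5.2561
A = e^5.2561 ≈ 191.7 acres

190 acres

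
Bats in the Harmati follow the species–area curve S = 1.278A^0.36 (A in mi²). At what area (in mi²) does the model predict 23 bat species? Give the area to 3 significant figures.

23 = 1.278 × A^0.36  ⇒  A^0.36 = 23/1.278 = 18
ln A = ln(18) / 0.36 = 2.8902 / 0.36 = 8.0283
A = e^8.0283 ≈ 3067 mi²

3070 mi²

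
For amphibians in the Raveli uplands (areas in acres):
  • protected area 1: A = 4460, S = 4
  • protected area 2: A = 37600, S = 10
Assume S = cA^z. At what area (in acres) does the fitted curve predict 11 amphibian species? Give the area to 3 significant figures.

46900 acres

z = ln(10/4) / ln(37600/4460) = 0.9163 / 2.1319 = 0.4298
c = 4 / 4460^0.4298 = 4 / 37.03 = 0.108
A = (11/0.108)^(1/0.4298) ⇒ ln A = ln(101.8)/0.4298 = 10.7565
A = e^10.7565 ≈ 46935 acres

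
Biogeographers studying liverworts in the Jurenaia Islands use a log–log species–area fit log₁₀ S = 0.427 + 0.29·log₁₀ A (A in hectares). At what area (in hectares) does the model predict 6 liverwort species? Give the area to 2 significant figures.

6 = 2.673 × A^0.29  ⇒  A^0.29 = 6/2.673 = 2.245
ln A = ln(2.245) / 0.29 = 0.8086 / 0.29 = 2.7881
A = e^2.7881 ≈ 16.25 hectares

16 hectares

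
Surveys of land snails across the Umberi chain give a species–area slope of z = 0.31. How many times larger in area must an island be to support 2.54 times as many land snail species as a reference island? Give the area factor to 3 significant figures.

(A₂/A₁)^0.31 = 2.54, so A₂/A₁ = 2.54^(1/0.31) = 2.54^3.226
ln(A₂/A₁) = ln 2.54 / 0.31 = 0.9322 / 0.31 = 3.0070
A₂/A₁ = e^3.0070 ≈ 20.23

20.2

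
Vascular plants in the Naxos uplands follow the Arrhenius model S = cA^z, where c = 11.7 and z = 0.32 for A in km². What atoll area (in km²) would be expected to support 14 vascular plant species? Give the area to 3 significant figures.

1.75 km²

14 = 11.7 × A^0.32  ⇒  A^0.32 = 14/11.7 = 1.197
ln A = ln(1.197) / 0.32 = 0.1795 / 0.32 = 0.5608
A = e^0.5608 ≈ 1.752 km²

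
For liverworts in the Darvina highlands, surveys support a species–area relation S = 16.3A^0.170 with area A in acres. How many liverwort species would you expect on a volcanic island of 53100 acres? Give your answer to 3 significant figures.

104

S = 16.3 × 53100^0.17
ln S = ln 16.3 + 0.17 × ln 53100 = 2.7912 + 0.17 × 10.8799 = 4.6408
S = e^4.6408 ≈ 103.6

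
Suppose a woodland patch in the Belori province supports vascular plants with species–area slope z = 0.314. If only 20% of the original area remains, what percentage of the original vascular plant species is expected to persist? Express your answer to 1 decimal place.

S_new/S_old = (A_new/A_old)^z = 0.2^0.314
= exp(0.314 × ln 0.2) = exp(0.314 × -1.6094) = exp(-0.5054) ≈ 0.6033

60.3%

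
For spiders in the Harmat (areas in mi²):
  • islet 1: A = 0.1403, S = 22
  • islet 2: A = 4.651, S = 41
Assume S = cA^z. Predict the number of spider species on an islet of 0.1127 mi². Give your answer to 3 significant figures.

21.2

z = ln(41/22) / ln(4.651/0.1403) = 0.6225 / 3.5011 = 0.1778
c = 22 / 0.1403^0.1778 = 22 / 0.7052 = 31.2
S₃ = 31.2 × 0.1127^0.1778 = 31.2 × 0.6783 ≈ 21.16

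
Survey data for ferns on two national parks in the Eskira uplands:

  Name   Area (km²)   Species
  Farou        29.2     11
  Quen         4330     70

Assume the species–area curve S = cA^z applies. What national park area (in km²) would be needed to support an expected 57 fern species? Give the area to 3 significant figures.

z = ln(70/11) / ln(4330/29.2) = 1.8506 / 4.9992 = 0.3702
c = 11 / 29.2^0.3702 = 11 / 3.487 = 3.155
A = (57/3.155)^(1/0.3702) ⇒ ln A = ln(18.07)/0.3702 = 7.8183
A = e^7.8183 ≈ 2486 km²

2490 km²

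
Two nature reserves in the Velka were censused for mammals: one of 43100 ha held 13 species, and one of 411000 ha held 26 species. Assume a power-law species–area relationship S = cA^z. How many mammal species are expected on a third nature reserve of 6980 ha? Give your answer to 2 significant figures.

z = ln(26/13) / ln(411000/43100) = 0.6931 / 2.2551 = 0.3074
c = 13 / 43100^0.3074 = 13 / 26.58 = 0.4891
S₃ = 0.4891 × 6980^0.3074 = 0.4891 × 15.19 ≈ 7.429

7.4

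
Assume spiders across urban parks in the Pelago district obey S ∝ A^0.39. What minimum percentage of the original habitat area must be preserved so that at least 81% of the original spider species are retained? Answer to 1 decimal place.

58.3%

Need (A_new/A_old)^0.39 = 0.81, so A_new/A_old = 0.81^(1/0.39) = 0.81^2.564
ln(A_new/A_old) = ln 0.81 / 0.39 = -0.2107 / 0.39 = -0.5403
A_new/A_old = e^-0.5403 ≈ 0.5826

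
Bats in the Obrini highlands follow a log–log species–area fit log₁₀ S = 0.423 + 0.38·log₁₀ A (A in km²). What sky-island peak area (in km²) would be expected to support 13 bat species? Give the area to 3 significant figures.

65.8 km²

13 = 2.649 × A^0.38  ⇒  A^0.38 = 13/2.649 = 4.908
ln A = ln(4.908) / 0.38 = 1.5910 / 0.38 = 4.1867
A = e^4.1867 ≈ 65.81 km²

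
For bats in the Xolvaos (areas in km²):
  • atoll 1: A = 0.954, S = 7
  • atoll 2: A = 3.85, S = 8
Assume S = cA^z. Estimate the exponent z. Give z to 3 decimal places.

0.096

Taking logs: ln S = ln c + z ln A, so z = (ln S₂ − ln S₁)/(ln A₂ − ln A₁).
z = ln(8/7) / ln(3.85/0.954) = ln(1.143) / ln(4.036) = 0.1335 / 1.3952 = 0.0957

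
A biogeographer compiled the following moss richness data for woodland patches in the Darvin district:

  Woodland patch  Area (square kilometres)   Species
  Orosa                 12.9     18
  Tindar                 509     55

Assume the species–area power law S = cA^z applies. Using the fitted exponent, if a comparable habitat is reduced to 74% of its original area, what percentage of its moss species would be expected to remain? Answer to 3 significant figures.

z = ln(55/18) / ln(509/12.9) = 1.1170 / 3.6752 = 0.3039
S_new/S_old = (A_new/A_old)^z = 0.74^0.3039 = exp(0.3039 × -0.3011) = 0.9126

91.3%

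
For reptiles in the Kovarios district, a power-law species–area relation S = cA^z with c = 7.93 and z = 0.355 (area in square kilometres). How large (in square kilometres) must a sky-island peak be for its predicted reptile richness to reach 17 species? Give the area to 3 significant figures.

8.57 square kilometres

17 = 7.93 × A^0.355  ⇒  A^0.355 = 17/7.93 = 2.144
ln A = ln(2.144) / 0.355 = 0.7626 / 0.355 = 2.1481
A = e^2.1481 ≈ 8.568 square kilometres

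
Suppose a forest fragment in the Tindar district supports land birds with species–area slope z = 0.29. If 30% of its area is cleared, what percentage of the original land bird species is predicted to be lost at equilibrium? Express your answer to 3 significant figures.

9.83%

S_new/S_old = (A_new/A_old)^z = 0.7^0.29
= exp(0.29 × ln 0.7) = exp(0.29 × -0.3567) = exp(-0.1034) ≈ 0.9017
Fraction lost = 1 − 0.9017 = 0.09827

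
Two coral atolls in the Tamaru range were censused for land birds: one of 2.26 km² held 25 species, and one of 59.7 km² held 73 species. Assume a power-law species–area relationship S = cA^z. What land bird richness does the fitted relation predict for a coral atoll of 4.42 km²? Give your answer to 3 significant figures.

31.1

z = ln(73/25) / ln(59.7/2.26) = 1.0716 / 3.2740 = 0.3273
c = 25 / 2.26^0.3273 = 25 / 1.306 = 19.14
S₃ = 19.14 × 4.42^0.3273 = 19.14 × 1.626 ≈ 31.14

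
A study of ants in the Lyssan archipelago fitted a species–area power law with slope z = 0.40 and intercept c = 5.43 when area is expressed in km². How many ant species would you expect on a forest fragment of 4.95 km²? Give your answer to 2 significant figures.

S = 5.43 × 4.95^0.4
ln S = ln 5.43 + 0.4 × ln 4.95 = 1.6919 + 0.4 × 1.5994 = 2.3317
S = e^2.3317 ≈ 10.3

10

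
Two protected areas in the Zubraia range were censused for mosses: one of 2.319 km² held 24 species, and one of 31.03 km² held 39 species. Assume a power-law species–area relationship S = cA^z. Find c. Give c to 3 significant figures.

20.5

z = ln(S₂/S₁) / ln(A₂/A₁) = ln(39/24) / ln(31.03/2.319) = 0.4855 / 2.5938 = 0.1872
c = S₁ / A₁^z = 24 / 2.319^0.1872 = 24 / 1.171 = 20.5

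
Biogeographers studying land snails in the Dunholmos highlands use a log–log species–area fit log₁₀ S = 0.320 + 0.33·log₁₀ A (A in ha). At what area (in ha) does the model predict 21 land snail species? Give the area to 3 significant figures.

1090 ha

21 = 2.089 × A^0.33  ⇒  A^0.33 = 21/2.089 = 10.05
ln A = ln(10.05) / 0.33 = 2.3077 / 0.33 = 6.9930
A = e^6.9930 ≈ 1089 ha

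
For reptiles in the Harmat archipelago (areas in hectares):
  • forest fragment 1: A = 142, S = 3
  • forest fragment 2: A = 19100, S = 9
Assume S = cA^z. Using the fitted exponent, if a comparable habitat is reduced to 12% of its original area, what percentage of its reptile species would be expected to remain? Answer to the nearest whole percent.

z = ln(9/3) / ln(19100/142) = 1.0986 / 4.9016 = 0.2241
S_new/S_old = (A_new/A_old)^z = 0.12^0.2241 = exp(0.2241 × -2.1203) = 0.6217

62%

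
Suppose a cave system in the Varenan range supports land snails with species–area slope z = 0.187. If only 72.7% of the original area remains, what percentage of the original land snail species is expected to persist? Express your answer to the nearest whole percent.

94%

S_new/S_old = (A_new/A_old)^z = 0.727^0.187
= exp(0.187 × ln 0.727) = exp(0.187 × -0.3188) = exp(-0.0596) ≈ 0.9421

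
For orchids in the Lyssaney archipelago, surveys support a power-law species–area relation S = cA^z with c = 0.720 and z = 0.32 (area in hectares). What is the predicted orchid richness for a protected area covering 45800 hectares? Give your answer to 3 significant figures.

S = 0.72 × 45800^0.32 = 0.72 × 31.01 ≈ 22.33

22.3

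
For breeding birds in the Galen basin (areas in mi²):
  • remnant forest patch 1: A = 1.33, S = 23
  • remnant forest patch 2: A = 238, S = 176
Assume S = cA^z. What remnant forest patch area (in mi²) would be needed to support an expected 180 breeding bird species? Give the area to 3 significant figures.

252 mi²

z = ln(176/23) / ln(238/1.33) = 2.0350 / 5.1871 = 0.3923
c = 23 / 1.33^0.3923 = 23 / 1.118 = 20.57
A = (180/20.57)^(1/0.3923) ⇒ ln A = ln(8.753)/0.3923 = 5.5296
A = e^5.5296 ≈ 252 mi²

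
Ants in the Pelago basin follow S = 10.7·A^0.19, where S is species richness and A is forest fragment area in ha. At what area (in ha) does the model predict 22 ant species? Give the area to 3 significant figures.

22 = 10.7 × A^0.19  ⇒  A^0.19 = 22/10.7 = 2.056
ln A = ln(2.056) / 0.19 = 0.7208 / 0.19 = 3.7937
A = e^3.7937 ≈ 44.42 ha

44.4 ha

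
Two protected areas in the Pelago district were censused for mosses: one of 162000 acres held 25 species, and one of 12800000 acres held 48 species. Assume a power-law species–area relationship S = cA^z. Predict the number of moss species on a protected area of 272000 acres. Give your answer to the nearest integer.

27

z = ln(48/25) / ln(12800000/162000) = 0.6523 / 4.3696 = 0.1493
c = 25 / 162000^0.1493 = 25 / 5.994 = 4.171
S₃ = 4.171 × 272000^0.1493 = 4.171 × 6.476 ≈ 27.01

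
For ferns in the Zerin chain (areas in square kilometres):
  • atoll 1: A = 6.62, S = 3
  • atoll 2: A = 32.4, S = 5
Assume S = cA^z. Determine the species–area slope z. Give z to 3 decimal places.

0.322

Taking logs: ln S = ln c + z ln A, so z = (ln S₂ − ln S₁)/(ln A₂ − ln A₁).
z = ln(5/3) / ln(32.4/6.62) = ln(1.667) / ln(4.894) = 0.5108 / 1.5881 = 0.3217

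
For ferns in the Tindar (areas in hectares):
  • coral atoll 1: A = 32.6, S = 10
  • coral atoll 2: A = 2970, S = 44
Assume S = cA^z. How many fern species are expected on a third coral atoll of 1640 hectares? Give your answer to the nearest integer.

36

z = ln(44/10) / ln(2970/32.6) = 1.4816 / 4.5120 = 0.3284
c = 10 / 32.6^0.3284 = 10 / 3.14 = 3.185
S₃ = 3.185 × 1640^0.3284 = 3.185 × 11.37 ≈ 36.2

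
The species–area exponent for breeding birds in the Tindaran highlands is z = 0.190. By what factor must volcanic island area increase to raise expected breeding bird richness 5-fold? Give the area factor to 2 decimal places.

4772.98

(A₂/A₁)^0.19 = 5, so A₂/A₁ = 5^(1/0.19) = 5^5.263
ln(A₂/A₁) = ln 5 / 0.19 = 1.6094 / 0.19 = 8.4707
A₂/A₁ = e^8.4707 ≈ 4773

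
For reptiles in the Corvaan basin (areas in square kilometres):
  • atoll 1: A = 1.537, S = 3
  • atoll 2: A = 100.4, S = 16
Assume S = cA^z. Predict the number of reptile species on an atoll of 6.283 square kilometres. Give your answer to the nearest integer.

5

z = ln(16/3) / ln(100.4/1.537) = 1.6740 / 4.1793 = 0.4005
c = 3 / 1.537^0.4005 = 3 / 1.188 = 2.526
S₃ = 2.526 × 6.283^0.4005 = 2.526 × 2.088 ≈ 5.273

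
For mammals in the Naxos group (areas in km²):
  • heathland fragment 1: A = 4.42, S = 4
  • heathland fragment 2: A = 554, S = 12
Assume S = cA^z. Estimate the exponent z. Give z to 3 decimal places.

0.227

Taking logs: ln S = ln c + z ln A, so z = (ln S₂ − ln S₁)/(ln A₂ − ln A₁).
z = ln(12/4) / ln(554/4.42) = ln(3) / ln(125.3) = 1.0986 / 4.8310 = 0.2274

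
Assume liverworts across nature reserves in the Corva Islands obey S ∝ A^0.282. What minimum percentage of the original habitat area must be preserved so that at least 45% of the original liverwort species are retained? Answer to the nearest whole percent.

6%

Need (A_new/A_old)^0.282 = 0.45, so A_new/A_old = 0.45^(1/0.282) = 0.45^3.546
ln(A_new/A_old) = ln 0.45 / 0.282 = -0.7985 / 0.282 = -2.8316
A_new/A_old = e^-2.8316 ≈ 0.05892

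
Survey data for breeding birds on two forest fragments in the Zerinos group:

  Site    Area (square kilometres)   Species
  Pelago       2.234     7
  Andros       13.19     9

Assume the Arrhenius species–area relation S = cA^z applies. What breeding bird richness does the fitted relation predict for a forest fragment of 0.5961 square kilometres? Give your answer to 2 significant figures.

5.8

z = ln(9/7) / ln(13.19/2.234) = 0.2513 / 1.7757 = 0.1415
c = 7 / 2.234^0.1415 = 7 / 1.12 = 6.247
S₃ = 6.247 × 0.5961^0.1415 = 6.247 × 0.9294 ≈ 5.806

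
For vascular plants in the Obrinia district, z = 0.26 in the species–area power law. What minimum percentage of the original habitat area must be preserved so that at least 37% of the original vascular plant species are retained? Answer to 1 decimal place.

2.2%

Need (A_new/A_old)^0.26 = 0.37, so A_new/A_old = 0.37^(1/0.26) = 0.37^3.846
ln(A_new/A_old) = ln 0.37 / 0.26 = -0.9943 / 0.26 = -3.8240
A_new/A_old = e^-3.8240 ≈ 0.02184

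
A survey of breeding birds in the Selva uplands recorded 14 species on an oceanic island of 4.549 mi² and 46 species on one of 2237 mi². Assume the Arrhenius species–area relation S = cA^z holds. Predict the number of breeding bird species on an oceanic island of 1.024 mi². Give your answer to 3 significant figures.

10.5

z = ln(46/14) / ln(2237/4.549) = 1.1896 / 6.1980 = 0.1919
c = 14 / 4.549^0.1919 = 14 / 1.337 = 10.47
S₃ = 10.47 × 1.024^0.1919 = 10.47 × 1.005 ≈ 10.52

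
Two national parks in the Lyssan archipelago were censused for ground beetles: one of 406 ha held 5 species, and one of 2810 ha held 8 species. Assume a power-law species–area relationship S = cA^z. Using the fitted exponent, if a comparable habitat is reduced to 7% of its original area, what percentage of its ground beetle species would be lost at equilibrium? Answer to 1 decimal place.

z = ln(8/5) / ln(2810/406) = 0.4700 / 1.9346 = 0.2429
S_new/S_old = (A_new/A_old)^z = 0.07^0.2429 = exp(0.2429 × -2.6593) = 0.5241
Fraction lost = 1 − 0.5241 = 0.4759

47.6%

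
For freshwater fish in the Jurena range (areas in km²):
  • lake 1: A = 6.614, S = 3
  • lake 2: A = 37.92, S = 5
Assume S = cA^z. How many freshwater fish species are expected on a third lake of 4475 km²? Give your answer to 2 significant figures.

20

z = ln(5/3) / ln(37.92/6.614) = 0.5108 / 1.7463 = 0.2925
c = 3 / 6.614^0.2925 = 3 / 1.738 = 1.726
S₃ = 1.726 × 4475^0.2925 = 1.726 × 11.69 ≈ 20.19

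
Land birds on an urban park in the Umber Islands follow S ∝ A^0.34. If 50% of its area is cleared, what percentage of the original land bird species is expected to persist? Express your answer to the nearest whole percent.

S_new/S_old = (A_new/A_old)^z = 0.5^0.34
= exp(0.34 × ln 0.5) = exp(0.34 × -0.6931) = exp(-0.2357) ≈ 0.79

79%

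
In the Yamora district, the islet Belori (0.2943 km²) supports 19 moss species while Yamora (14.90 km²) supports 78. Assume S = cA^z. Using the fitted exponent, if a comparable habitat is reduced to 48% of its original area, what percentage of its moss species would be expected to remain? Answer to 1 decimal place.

z = ln(78/19) / ln(14.9/0.2943) = 1.4123 / 3.9245 = 0.3599
S_new/S_old = (A_new/A_old)^z = 0.48^0.3599 = exp(0.3599 × -0.7340) = 0.7679

76.8%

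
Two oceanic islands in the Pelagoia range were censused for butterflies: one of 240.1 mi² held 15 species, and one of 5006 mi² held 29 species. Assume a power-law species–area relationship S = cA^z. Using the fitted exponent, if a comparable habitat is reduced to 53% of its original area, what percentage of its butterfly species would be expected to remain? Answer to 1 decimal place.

z = ln(29/15) / ln(5006/240.1) = 0.6592 / 3.0373 = 0.2170
S_new/S_old = (A_new/A_old)^z = 0.53^0.2170 = exp(0.2170 × -0.6349) = 0.8713

87.1%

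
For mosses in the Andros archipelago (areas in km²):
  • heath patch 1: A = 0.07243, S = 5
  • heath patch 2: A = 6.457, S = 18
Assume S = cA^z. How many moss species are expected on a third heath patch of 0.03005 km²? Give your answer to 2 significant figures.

3.9

z = ln(18/5) / ln(6.457/0.07243) = 1.2809 / 4.4903 = 0.2853
c = 5 / 0.07243^0.2853 = 5 / 0.4729 = 10.57
S₃ = 10.57 × 0.03005^0.2853 = 10.57 × 0.3679 ≈ 3.89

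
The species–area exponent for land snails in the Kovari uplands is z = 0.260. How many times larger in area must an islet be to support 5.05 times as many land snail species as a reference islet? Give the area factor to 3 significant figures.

507

(A₂/A₁)^0.26 = 5.05, so A₂/A₁ = 5.05^(1/0.26) = 5.05^3.846
ln(A₂/A₁) = ln 5.05 / 0.26 = 1.6194 / 0.26 = 6.2284
A₂/A₁ = e^6.2284 ≈ 507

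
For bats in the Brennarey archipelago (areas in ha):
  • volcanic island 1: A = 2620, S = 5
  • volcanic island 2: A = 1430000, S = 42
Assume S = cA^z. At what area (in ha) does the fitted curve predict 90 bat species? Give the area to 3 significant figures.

13700000 ha

z = ln(42/5) / ln(1430000/2620) = 2.1282 / 6.3023 = 0.3377
c = 5 / 2620^0.3377 = 5 / 14.27 = 0.3505
A = (90/0.3505)^(1/0.3377) ⇒ ln A = ln(256.8)/0.3377 = 16.4301
A = e^16.4301 ≈ 13661370 ha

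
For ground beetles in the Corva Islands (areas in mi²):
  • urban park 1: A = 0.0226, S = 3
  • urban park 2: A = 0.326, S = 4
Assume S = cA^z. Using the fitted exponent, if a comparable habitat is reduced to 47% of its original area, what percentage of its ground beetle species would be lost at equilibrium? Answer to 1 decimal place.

z = ln(4/3) / ln(0.326/0.0226) = 0.2877 / 2.6689 = 0.1078
S_new/S_old = (A_new/A_old)^z = 0.47^0.1078 = exp(0.1078 × -0.7550) = 0.9218
Fraction lost = 1 − 0.9218 = 0.07816

7.8%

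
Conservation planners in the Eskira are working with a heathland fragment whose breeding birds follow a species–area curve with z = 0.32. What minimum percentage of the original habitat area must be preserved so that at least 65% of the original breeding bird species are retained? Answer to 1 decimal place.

26.0%

Need (A_new/A_old)^0.32 = 0.65, so A_new/A_old = 0.65^(1/0.32) = 0.65^3.125
ln(A_new/A_old) = ln 0.65 / 0.32 = -0.4308 / 0.32 = -1.3462
A_new/A_old = e^-1.3462 ≈ 0.2602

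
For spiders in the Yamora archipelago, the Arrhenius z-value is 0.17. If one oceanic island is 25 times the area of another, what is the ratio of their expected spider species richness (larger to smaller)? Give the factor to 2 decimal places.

1.73

S₂/S₁ = (A₂/A₁)^z = 25^0.17
ln(S₂/S₁) = 0.17 × ln 25 = 0.17 × 3.2189 = 0.5472
S₂/S₁ = e^0.5472 ≈ 1.728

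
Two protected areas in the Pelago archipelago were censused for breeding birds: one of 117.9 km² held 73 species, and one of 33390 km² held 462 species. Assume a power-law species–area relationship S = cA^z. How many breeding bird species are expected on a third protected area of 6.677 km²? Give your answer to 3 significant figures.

z = ln(462/73) / ln(33390/117.9) = 1.8451 / 5.6462 = 0.3268
c = 73 / 117.9^0.3268 = 73 / 4.753 = 15.36
S₃ = 15.36 × 6.677^0.3268 = 15.36 × 1.86 ≈ 28.57

28.6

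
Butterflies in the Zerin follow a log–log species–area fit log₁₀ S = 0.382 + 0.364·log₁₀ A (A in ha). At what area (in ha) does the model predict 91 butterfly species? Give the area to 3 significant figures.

91 = 2.41 × A^0.364  ⇒  A^0.364 = 91/2.41 = 37.76
ln A = ln(37.76) / 0.364 = 3.6313 / 0.364 = 9.9760
A = e^9.9760 ≈ 21505 ha

21500 ha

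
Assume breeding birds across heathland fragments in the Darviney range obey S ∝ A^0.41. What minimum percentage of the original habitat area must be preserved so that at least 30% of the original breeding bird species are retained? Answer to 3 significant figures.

5.31%

Need (A_new/A_old)^0.41 = 0.3, so A_new/A_old = 0.3^(1/0.41) = 0.3^2.439
ln(A_new/A_old) = ln 0.3 / 0.41 = -1.2040 / 0.41 = -2.9365
A_new/A_old = e^-2.9365 ≈ 0.05305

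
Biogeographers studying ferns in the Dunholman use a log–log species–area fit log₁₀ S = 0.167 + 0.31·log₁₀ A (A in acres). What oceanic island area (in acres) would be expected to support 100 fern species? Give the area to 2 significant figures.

820000 acres

100 = 1.469 × A^0.31  ⇒  A^0.31 = 100/1.469 = 68.08
ln A = ln(68.08) / 0.31 = 4.2206 / 0.31 = 13.6150
A = e^13.6150 ≈ 818282 acres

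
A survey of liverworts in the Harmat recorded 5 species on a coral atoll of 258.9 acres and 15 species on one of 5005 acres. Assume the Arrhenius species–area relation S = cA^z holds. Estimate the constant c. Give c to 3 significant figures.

0.637

z = ln(S₂/S₁) / ln(A₂/A₁) = ln(15/5) / ln(5005/258.9) = 1.0986 / 2.9618 = 0.3709
c = S₁ / A₁^z = 5 / 258.9^0.3709 = 5 / 7.854 = 0.6366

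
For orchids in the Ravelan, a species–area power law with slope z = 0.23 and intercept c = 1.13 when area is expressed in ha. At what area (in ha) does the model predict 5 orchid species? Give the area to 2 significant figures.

5 = 1.13 × A^0.23  ⇒  A^0.23 = 5/1.13 = 4.425
ln A = ln(4.425) / 0.23 = 1.4872 / 0.23 = 6.4662
A = e^6.4662 ≈ 643 ha

640 ha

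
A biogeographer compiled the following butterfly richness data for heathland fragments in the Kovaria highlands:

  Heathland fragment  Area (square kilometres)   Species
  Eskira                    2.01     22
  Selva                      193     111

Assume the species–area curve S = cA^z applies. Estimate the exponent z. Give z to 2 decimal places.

0.35

Taking logs: ln S = ln c + z ln A, so z = (ln S₂ − ln S₁)/(ln A₂ − ln A₁).
z = ln(111/22) / ln(193/2.01) = ln(5.045) / ln(96.02) = 1.6185 / 4.5646 = 0.3546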